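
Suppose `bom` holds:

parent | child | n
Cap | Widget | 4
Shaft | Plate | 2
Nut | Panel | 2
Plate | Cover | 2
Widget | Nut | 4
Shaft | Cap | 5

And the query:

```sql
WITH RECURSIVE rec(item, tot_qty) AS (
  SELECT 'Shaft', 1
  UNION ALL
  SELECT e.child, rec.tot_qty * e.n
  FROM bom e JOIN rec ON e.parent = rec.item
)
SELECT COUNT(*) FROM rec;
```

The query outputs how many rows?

7

Base: (Shaft, tot_qty=1).
Iteration 1: components of {Shaft} -> Cap = 1*5 = 5, Plate = 1*2 = 2.
Iteration 2: components of {Cap,Plate} -> Cover = 2*2 = 4, Widget = 5*4 = 20.
Iteration 3: components of {Cover,Widget} -> Nut = 20*4 = 80.
Iteration 4: components of {Nut} -> Panel = 80*2 = 160.
Iteration 5: no further components; recursion stops.
Total rows emitted: 7.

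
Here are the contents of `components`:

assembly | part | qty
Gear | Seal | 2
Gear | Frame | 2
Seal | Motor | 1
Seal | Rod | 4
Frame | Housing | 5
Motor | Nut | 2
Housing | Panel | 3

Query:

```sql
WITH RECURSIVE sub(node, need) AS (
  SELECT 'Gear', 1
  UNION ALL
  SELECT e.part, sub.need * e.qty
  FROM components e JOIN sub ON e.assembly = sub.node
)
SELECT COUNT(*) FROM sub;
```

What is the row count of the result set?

8

Base: (Gear, need=1).
Iteration 1: components of {Gear} -> Frame = 1*2 = 2, Seal = 1*2 = 2.
Iteration 2: components of {Frame,Seal} -> Housing = 2*5 = 10, Motor = 2*1 = 2, Rod = 2*4 = 8.
Iteration 3: components of {Housing,Motor,Rod} -> Nut = 2*2 = 4, Panel = 10*3 = 30.
Iteration 4: no further components; recursion stops.
Total rows emitted: 8.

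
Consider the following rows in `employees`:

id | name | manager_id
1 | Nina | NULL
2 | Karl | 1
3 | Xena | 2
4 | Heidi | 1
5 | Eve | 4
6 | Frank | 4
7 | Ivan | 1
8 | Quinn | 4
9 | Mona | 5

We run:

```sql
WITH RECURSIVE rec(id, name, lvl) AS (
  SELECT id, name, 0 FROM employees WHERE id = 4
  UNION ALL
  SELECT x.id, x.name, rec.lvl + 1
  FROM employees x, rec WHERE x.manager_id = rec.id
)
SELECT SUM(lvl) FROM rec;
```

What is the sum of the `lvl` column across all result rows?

5

Base: id=4 (Heidi) at lvl 0.
Iteration 1: rows with manager_id in {4} -> Eve (id 5, lvl 1), Frank (id 6, lvl 1), Quinn (id 8, lvl 1).
Iteration 2: rows with manager_id in {5,6,8} -> Mona (id 9, lvl 2).
Iteration 3: no rows with manager_id in {9}; recursion stops.
SUM(lvl) = 0 + 1 + 1 + 1 + 2 = 5.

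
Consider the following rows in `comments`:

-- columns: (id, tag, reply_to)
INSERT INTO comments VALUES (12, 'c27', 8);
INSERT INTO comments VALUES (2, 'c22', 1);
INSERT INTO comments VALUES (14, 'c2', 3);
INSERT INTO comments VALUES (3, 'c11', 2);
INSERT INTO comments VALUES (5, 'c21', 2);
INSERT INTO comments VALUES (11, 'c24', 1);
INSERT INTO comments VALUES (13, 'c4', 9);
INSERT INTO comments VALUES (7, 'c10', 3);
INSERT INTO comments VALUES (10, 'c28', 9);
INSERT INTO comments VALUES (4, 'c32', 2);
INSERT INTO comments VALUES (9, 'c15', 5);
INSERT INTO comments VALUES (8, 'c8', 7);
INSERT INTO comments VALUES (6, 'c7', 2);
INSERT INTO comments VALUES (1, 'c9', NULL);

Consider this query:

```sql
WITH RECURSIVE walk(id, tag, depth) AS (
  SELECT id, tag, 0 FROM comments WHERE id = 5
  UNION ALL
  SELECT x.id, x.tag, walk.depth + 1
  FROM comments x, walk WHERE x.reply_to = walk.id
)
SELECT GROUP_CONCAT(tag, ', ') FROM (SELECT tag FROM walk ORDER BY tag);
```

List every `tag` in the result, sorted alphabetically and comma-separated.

c15, c21, c28, c4

Base: id=5 (c21) at depth 0.
Iteration 1: rows with reply_to in {5} -> c15 (id 9, depth 1).
Iteration 2: rows with reply_to in {9} -> c28 (id 10, depth 2), c4 (id 13, depth 2).
Iteration 3: no rows with reply_to in {10,13}; recursion stops.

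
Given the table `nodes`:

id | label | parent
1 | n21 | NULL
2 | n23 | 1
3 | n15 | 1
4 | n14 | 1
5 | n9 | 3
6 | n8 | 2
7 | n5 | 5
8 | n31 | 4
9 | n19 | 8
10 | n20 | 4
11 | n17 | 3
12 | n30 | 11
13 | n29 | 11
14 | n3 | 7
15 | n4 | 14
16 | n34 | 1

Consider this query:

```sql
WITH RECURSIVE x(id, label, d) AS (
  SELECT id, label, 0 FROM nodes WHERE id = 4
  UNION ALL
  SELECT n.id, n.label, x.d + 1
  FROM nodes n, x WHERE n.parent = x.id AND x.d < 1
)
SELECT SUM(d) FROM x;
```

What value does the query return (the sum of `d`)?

2

Base: id=4 (n14) at d 0.
Iteration 1: rows with parent in {4} -> n31 (id 8, d 1), n20 (id 10, d 1).
Iteration 2: d < 1 fails for all current rows; recursion stops.
SUM(d) = 0 + 1 + 1 = 2.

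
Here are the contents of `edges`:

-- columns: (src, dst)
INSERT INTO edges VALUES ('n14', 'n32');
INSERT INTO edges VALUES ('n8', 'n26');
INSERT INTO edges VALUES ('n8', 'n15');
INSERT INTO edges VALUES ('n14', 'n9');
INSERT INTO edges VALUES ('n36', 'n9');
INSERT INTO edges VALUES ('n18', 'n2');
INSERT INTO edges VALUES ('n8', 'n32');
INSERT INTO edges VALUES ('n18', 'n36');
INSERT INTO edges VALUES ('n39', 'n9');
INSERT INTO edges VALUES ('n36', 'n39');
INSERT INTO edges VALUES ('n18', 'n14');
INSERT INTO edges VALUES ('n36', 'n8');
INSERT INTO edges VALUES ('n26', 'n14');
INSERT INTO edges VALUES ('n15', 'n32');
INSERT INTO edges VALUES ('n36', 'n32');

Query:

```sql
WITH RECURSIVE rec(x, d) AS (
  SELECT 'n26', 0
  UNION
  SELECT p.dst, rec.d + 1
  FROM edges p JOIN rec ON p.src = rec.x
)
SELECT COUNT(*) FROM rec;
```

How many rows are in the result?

Base: (n26, d=0).
Iteration 1: edges from {n26} -> (n14, d=1).
Iteration 2: edges from {n14} -> (n32, d=2), (n9, d=2).
Iteration 3: no outgoing edges from {n32,n9}; recursion stops.
Total rows emitted: 4.

4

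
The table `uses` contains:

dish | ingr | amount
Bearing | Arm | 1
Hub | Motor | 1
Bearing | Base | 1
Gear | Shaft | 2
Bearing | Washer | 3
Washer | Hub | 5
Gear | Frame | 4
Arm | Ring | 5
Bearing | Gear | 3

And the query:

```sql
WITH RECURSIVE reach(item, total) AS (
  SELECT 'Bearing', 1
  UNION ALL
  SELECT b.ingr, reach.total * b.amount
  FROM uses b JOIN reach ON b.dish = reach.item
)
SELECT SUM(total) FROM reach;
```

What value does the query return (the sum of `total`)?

Base: (Bearing, total=1).
Iteration 1: components of {Bearing} -> Arm = 1*1 = 1, Base = 1*1 = 1, Gear = 1*3 = 3, Washer = 1*3 = 3.
Iteration 2: components of {Arm,Base,Gear,Washer} -> Frame = 3*4 = 12, Hub = 3*5 = 15, Ring = 1*5 = 5, Shaft = 3*2 = 6.
Iteration 3: components of {Frame,Hub,Ring,Shaft} -> Motor = 15*1 = 15.
Iteration 4: no further components; recursion stops.
SUM(total) = 1 + 1 + 3 + 1 + 3 + 5 + 15 + 6 + 12 + 15 = 62.

62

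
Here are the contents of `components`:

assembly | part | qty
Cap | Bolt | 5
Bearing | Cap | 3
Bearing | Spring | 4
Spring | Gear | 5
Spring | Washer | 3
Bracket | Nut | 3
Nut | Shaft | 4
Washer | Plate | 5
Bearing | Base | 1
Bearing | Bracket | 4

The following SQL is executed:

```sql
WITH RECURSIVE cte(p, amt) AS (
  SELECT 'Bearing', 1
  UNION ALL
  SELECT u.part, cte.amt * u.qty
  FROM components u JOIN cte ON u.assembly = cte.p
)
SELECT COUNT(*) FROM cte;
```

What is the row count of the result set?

11

Base: (Bearing, amt=1).
Iteration 1: components of {Bearing} -> Base = 1*1 = 1, Bracket = 1*4 = 4, Cap = 1*3 = 3, Spring = 1*4 = 4.
Iteration 2: components of {Base,Bracket,Cap,Spring} -> Bolt = 3*5 = 15, Gear = 4*5 = 20, Nut = 4*3 = 12, Washer = 4*3 = 12.
Iteration 3: components of {Bolt,Gear,Nut,Washer} -> Plate = 12*5 = 60, Shaft = 12*4 = 48.
Iteration 4: no further components; recursion stops.
Total rows emitted: 11.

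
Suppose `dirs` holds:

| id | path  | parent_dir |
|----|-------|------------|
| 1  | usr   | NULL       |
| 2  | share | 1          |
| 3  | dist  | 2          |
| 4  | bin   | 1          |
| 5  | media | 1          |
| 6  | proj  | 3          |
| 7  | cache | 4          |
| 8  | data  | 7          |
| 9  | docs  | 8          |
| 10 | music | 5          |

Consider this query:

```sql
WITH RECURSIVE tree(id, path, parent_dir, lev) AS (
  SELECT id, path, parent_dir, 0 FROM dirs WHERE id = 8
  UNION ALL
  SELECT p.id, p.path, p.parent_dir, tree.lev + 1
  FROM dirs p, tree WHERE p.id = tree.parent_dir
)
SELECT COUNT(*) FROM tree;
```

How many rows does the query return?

Base: id=8 (data), parent_dir=7, lev 0.
Iteration 1: join on id=7 -> cache (id 7, parent_dir=4, lev 1).
Iteration 2: join on id=4 -> bin (id 4, parent_dir=1, lev 2).
Iteration 3: join on id=1 -> usr (id 1, parent_dir=NULL, lev 3).
Iteration 4: parent_dir is NULL; no match; recursion stops.
Total rows emitted: 4.

4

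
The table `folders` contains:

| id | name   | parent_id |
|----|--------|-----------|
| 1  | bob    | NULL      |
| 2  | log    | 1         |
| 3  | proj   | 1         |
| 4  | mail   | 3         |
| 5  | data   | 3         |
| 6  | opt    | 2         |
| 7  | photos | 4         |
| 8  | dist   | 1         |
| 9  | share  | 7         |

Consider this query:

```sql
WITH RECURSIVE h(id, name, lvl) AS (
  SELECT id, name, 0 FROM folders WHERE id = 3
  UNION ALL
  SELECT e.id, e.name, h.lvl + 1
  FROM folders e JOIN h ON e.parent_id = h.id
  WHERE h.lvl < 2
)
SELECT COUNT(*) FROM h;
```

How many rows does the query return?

Base: id=3 (proj) at lvl 0.
Iteration 1: rows with parent_id in {3} -> mail (id 4, lvl 1), data (id 5, lvl 1).
Iteration 2: rows with parent_id in {4,5} -> photos (id 7, lvl 2).
Iteration 3: lvl < 2 fails for all current rows; recursion stops.
Total rows emitted: 4.

4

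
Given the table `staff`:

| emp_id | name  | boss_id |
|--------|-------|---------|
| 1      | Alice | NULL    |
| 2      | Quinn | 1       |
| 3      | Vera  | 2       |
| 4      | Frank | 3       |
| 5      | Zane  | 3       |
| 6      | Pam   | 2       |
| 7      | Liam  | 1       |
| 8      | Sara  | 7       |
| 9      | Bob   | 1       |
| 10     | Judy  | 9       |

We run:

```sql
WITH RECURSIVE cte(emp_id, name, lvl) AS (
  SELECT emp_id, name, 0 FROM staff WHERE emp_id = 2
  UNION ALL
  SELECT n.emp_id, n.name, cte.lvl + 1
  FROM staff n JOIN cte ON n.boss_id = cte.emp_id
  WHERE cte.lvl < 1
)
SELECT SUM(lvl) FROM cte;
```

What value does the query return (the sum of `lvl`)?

2

Base: emp_id=2 (Quinn) at lvl 0.
Iteration 1: rows with boss_id in {2} -> Vera (id 3, lvl 1), Pam (id 6, lvl 1).
Iteration 2: lvl < 1 fails for all current rows; recursion stops.
SUM(lvl) = 0 + 1 + 1 = 2.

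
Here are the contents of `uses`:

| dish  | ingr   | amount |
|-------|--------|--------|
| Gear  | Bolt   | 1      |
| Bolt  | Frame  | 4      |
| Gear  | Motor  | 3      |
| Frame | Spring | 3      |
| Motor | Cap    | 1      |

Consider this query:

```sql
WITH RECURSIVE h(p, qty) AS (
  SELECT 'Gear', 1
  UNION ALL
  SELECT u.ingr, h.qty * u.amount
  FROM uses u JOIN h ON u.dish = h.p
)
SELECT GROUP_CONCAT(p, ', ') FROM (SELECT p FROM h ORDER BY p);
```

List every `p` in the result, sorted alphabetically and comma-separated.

Bolt, Cap, Frame, Gear, Motor, Spring

Base: (Gear, qty=1).
Iteration 1: components of {Gear} -> Bolt = 1*1 = 1, Motor = 1*3 = 3.
Iteration 2: components of {Bolt,Motor} -> Cap = 3*1 = 3, Frame = 1*4 = 4.
Iteration 3: components of {Cap,Frame} -> Spring = 4*3 = 12.
Iteration 4: no further components; recursion stops.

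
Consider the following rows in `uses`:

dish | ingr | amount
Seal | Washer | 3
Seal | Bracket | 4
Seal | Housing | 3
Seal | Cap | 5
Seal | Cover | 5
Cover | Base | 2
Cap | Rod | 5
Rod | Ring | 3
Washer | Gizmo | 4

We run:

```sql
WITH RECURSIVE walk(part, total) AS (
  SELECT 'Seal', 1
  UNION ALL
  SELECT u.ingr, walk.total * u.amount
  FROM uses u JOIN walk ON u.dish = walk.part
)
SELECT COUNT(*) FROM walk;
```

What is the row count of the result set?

Base: (Seal, total=1).
Iteration 1: components of {Seal} -> Bracket = 1*4 = 4, Cap = 1*5 = 5, Cover = 1*5 = 5, Housing = 1*3 = 3, Washer = 1*3 = 3.
Iteration 2: components of {Bracket,Cap,Cover,Housing,Washer} -> Base = 5*2 = 10, Gizmo = 3*4 = 12, Rod = 5*5 = 25.
Iteration 3: components of {Base,Gizmo,Rod} -> Ring = 25*3 = 75.
Iteration 4: no further components; recursion stops.
Total rows emitted: 10.

10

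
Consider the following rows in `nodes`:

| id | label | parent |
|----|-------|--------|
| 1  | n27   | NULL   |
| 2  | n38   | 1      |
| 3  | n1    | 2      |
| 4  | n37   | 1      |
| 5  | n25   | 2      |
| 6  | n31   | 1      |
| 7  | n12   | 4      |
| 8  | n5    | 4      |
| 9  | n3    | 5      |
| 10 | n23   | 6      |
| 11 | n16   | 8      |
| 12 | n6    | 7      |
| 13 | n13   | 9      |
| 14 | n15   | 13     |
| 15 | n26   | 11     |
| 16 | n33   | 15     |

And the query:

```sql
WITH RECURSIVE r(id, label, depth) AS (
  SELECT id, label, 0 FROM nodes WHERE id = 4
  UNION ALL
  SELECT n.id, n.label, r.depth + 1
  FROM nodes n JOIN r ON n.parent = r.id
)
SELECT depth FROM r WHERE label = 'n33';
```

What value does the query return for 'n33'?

4

Base: id=4 (n37) at depth 0.
Iteration 1: rows with parent in {4} -> n12 (id 7, depth 1), n5 (id 8, depth 1).
Iteration 2: rows with parent in {7,8} -> n16 (id 11, depth 2), n6 (id 12, depth 2).
Iteration 3: rows with parent in {11,12} -> n26 (id 15, depth 3).
Iteration 4: rows with parent in {15} -> n33 (id 16, depth 4).
Iteration 5: no rows with parent in {16}; recursion stops.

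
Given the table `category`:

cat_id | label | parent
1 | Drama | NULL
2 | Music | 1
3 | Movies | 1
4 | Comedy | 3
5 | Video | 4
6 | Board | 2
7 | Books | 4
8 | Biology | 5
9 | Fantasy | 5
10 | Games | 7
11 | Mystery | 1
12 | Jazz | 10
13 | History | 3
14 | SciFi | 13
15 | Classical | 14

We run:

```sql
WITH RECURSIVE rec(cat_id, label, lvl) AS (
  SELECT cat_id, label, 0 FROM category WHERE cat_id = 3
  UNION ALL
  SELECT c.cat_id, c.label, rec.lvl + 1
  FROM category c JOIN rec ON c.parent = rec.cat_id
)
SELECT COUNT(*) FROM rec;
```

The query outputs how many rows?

11

Base: cat_id=3 (Movies) at lvl 0.
Iteration 1: rows with parent in {3} -> Comedy (id 4, lvl 1), History (id 13, lvl 1).
Iteration 2: rows with parent in {4,13} -> Video (id 5, lvl 2), Books (id 7, lvl 2), SciFi (id 14, lvl 2).
Iteration 3: rows with parent in {5,7,14} -> Biology (id 8, lvl 3), Fantasy (id 9, lvl 3), Games (id 10, lvl 3), Classical (id 15, lvl 3).
Iteration 4: rows with parent in {8,9,10,15} -> Jazz (id 12, lvl 4).
Iteration 5: no rows with parent in {12}; recursion stops.
Total rows emitted: 11.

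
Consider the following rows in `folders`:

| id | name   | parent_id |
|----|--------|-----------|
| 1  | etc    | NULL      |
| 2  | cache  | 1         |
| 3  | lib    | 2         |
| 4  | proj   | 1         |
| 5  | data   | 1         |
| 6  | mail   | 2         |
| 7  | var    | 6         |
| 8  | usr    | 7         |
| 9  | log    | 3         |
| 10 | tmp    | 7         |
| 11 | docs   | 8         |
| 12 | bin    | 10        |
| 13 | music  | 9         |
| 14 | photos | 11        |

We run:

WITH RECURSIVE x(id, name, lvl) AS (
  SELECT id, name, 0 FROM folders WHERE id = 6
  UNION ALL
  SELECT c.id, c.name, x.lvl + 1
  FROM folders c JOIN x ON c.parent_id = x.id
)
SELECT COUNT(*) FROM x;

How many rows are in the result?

Base: id=6 (mail) at lvl 0.
Iteration 1: rows with parent_id in {6} -> var (id 7, lvl 1).
Iteration 2: rows with parent_id in {7} -> usr (id 8, lvl 2), tmp (id 10, lvl 2).
Iteration 3: rows with parent_id in {8,10} -> docs (id 11, lvl 3), bin (id 12, lvl 3).
Iteration 4: rows with parent_id in {11,12} -> photos (id 14, lvl 4).
Iteration 5: no rows with parent_id in {14}; recursion stops.
Total rows emitted: 7.

7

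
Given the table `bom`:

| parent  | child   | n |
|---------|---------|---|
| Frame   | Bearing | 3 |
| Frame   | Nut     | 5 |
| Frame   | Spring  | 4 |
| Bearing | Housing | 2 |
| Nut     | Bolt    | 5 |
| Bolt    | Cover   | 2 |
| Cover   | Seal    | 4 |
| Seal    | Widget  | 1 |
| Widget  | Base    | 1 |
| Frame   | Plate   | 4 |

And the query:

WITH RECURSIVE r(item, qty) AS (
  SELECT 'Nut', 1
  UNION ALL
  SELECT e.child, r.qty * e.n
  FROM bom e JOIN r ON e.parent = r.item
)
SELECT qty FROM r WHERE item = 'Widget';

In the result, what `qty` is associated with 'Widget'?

Base: (Nut, qty=1).
Iteration 1: components of {Nut} -> Bolt = 1*5 = 5.
Iteration 2: components of {Bolt} -> Cover = 5*2 = 10.
Iteration 3: components of {Cover} -> Seal = 10*4 = 40.
Iteration 4: components of {Seal} -> Widget = 40*1 = 40.
Iteration 5: components of {Widget} -> Base = 40*1 = 40.
Iteration 6: no further components; recursion stops.

40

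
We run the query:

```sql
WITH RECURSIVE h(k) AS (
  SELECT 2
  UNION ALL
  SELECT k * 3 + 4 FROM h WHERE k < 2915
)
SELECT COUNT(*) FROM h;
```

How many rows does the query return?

8

Base: k=2.
Iteration 1: 2 < 2915 holds -> k = 2 * 3 + 4 = 10.
Iteration 2: 10 < 2915 holds -> k = 10 * 3 + 4 = 34.
Iteration 3: 34 < 2915 holds -> k = 34 * 3 + 4 = 106.
Iteration 4: 106 < 2915 holds -> k = 106 * 3 + 4 = 322.
Iteration 5: 322 < 2915 holds -> k = 322 * 3 + 4 = 970.
Iteration 6: 970 < 2915 holds -> k = 970 * 3 + 4 = 2914.
Iteration 7: 2914 < 2915 holds -> k = 2914 * 3 + 4 = 8746.
Iteration 8: 8746 < 2915 fails; recursion stops.
Total rows emitted: 8.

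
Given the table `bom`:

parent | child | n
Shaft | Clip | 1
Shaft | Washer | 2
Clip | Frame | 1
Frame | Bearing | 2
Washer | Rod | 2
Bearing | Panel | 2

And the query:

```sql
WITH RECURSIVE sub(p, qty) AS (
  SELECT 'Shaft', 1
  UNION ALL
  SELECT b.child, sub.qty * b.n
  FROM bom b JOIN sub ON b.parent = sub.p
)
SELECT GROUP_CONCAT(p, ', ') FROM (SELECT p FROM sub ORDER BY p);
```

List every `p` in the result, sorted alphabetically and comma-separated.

Bearing, Clip, Frame, Panel, Rod, Shaft, Washer

Base: (Shaft, qty=1).
Iteration 1: components of {Shaft} -> Clip = 1*1 = 1, Washer = 1*2 = 2.
Iteration 2: components of {Clip,Washer} -> Frame = 1*1 = 1, Rod = 2*2 = 4.
Iteration 3: components of {Frame,Rod} -> Bearing = 1*2 = 2.
Iteration 4: components of {Bearing} -> Panel = 2*2 = 4.
Iteration 5: no further components; recursion stops.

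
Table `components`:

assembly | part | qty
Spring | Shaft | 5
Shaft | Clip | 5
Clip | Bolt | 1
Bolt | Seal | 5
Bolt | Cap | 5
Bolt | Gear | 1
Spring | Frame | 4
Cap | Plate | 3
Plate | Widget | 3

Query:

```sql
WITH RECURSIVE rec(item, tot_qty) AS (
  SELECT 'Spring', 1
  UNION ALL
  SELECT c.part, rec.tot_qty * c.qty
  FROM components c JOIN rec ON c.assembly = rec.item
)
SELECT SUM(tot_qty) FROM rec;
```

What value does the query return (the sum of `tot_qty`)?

1835

Base: (Spring, tot_qty=1).
Iteration 1: components of {Spring} -> Frame = 1*4 = 4, Shaft = 1*5 = 5.
Iteration 2: components of {Frame,Shaft} -> Clip = 5*5 = 25.
Iteration 3: components of {Clip} -> Bolt = 25*1 = 25.
Iteration 4: components of {Bolt} -> Cap = 25*5 = 125, Gear = 25*1 = 25, Seal = 25*5 = 125.
Iteration 5: components of {Cap,Gear,Seal} -> Plate = 125*3 = 375.
Iteration 6: components of {Plate} -> Widget = 375*3 = 1125.
Iteration 7: no further components; recursion stops.
SUM(tot_qty) = 1 + 5 + 4 + 25 + 25 + 125 + 125 + 25 + 375 + 1125 = 1835.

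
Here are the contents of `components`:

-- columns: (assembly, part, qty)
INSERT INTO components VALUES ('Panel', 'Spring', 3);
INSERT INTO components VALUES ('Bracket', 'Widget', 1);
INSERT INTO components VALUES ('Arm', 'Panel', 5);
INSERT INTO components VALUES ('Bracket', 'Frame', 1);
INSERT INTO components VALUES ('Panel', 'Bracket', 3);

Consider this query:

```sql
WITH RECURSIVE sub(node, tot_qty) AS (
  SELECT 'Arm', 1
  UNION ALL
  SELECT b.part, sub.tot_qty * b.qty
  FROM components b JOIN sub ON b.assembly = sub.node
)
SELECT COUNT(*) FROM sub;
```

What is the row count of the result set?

6

Base: (Arm, tot_qty=1).
Iteration 1: components of {Arm} -> Panel = 1*5 = 5.
Iteration 2: components of {Panel} -> Bracket = 5*3 = 15, Spring = 5*3 = 15.
Iteration 3: components of {Bracket,Spring} -> Frame = 15*1 = 15, Widget = 15*1 = 15.
Iteration 4: no further components; recursion stops.
Total rows emitted: 6.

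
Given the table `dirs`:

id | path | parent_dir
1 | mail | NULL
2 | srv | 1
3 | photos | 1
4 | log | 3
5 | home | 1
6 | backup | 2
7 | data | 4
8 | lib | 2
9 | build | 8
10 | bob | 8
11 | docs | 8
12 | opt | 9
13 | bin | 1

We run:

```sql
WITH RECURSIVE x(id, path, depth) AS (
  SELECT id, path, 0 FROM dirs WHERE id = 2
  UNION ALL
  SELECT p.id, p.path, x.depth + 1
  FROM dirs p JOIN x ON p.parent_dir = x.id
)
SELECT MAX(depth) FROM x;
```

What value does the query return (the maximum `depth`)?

3

Base: id=2 (srv) at depth 0.
Iteration 1: rows with parent_dir in {2} -> backup (id 6, depth 1), lib (id 8, depth 1).
Iteration 2: rows with parent_dir in {6,8} -> build (id 9, depth 2), bob (id 10, depth 2), docs (id 11, depth 2).
Iteration 3: rows with parent_dir in {9,10,11} -> opt (id 12, depth 3).
Iteration 4: no rows with parent_dir in {12}; recursion stops.
depth values: 0, 1, 1, 2, 2, 2, 3; the maximum is 3.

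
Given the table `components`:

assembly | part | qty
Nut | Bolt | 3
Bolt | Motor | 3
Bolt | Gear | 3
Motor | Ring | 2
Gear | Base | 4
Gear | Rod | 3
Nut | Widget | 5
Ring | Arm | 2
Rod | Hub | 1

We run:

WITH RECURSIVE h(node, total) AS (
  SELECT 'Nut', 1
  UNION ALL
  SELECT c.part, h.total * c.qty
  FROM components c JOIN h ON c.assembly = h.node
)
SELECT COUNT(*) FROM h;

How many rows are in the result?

Base: (Nut, total=1).
Iteration 1: components of {Nut} -> Bolt = 1*3 = 3, Widget = 1*5 = 5.
Iteration 2: components of {Bolt,Widget} -> Gear = 3*3 = 9, Motor = 3*3 = 9.
Iteration 3: components of {Gear,Motor} -> Base = 9*4 = 36, Ring = 9*2 = 18, Rod = 9*3 = 27.
Iteration 4: components of {Base,Ring,Rod} -> Arm = 18*2 = 36, Hub = 27*1 = 27.
Iteration 5: no further components; recursion stops.
Total rows emitted: 10.

10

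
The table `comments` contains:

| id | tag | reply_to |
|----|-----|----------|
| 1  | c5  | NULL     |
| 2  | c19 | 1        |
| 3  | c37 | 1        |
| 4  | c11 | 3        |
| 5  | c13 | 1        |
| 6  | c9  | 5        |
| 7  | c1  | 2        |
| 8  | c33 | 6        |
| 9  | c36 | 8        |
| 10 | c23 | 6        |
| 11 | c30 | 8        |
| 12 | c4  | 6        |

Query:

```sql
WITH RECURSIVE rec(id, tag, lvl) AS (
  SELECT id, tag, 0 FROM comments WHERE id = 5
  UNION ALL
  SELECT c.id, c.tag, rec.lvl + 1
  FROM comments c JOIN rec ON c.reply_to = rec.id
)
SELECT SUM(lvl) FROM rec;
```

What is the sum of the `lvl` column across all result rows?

13

Base: id=5 (c13) at lvl 0.
Iteration 1: rows with reply_to in {5} -> c9 (id 6, lvl 1).
Iteration 2: rows with reply_to in {6} -> c33 (id 8, lvl 2), c23 (id 10, lvl 2), c4 (id 12, lvl 2).
Iteration 3: rows with reply_to in {8,10,12} -> c36 (id 9, lvl 3), c30 (id 11, lvl 3).
Iteration 4: no rows with reply_to in {9,11}; recursion stops.
SUM(lvl) = 0 + 1 + 2 + 2 + 2 + 3 + 3 = 13.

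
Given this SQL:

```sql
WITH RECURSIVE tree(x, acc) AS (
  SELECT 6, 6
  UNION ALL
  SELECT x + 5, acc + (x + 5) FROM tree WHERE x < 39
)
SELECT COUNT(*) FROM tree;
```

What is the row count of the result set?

8

Base: x=6, acc=6.
Iteration 1: 6 < 39 holds -> x = 6 + 5 = 11, acc = 6 + 11 = 17.
Iteration 2: 11 < 39 holds -> x = 11 + 5 = 16, acc = 17 + 16 = 33.
Iteration 3: 16 < 39 holds -> x = 16 + 5 = 21, acc = 33 + 21 = 54.
Iteration 4: 21 < 39 holds -> x = 21 + 5 = 26, acc = 54 + 26 = 80.
Iteration 5: 26 < 39 holds -> x = 26 + 5 = 31, acc = 80 + 31 = 111.
Iteration 6: 31 < 39 holds -> x = 31 + 5 = 36, acc = 111 + 36 = 147.
Iteration 7: 36 < 39 holds -> x = 36 + 5 = 41, acc = 147 + 41 = 188.
Iteration 8: 41 < 39 fails; recursion stops.
Total rows emitted: 8.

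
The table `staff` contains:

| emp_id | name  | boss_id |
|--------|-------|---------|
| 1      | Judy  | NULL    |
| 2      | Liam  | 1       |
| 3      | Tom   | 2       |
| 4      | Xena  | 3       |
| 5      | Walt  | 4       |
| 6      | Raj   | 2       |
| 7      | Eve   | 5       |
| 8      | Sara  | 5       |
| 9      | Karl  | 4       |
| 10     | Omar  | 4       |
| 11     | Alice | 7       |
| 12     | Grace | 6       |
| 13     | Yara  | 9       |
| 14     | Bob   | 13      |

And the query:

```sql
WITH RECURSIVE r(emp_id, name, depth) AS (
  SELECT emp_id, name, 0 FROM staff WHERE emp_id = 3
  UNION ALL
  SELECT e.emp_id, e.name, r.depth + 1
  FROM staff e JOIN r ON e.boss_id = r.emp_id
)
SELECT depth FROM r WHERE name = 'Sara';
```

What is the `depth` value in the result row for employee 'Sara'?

3

Base: emp_id=3 (Tom) at depth 0.
Iteration 1: rows with boss_id in {3} -> Xena (id 4, depth 1).
Iteration 2: rows with boss_id in {4} -> Walt (id 5, depth 2), Karl (id 9, depth 2), Omar (id 10, depth 2).
Iteration 3: rows with boss_id in {5,9,10} -> Eve (id 7, depth 3), Sara (id 8, depth 3), Yara (id 13, depth 3).
Iteration 4: rows with boss_id in {7,8,13} -> Alice (id 11, depth 4), Bob (id 14, depth 4).
Iteration 5: no rows with boss_id in {11,14}; recursion stops.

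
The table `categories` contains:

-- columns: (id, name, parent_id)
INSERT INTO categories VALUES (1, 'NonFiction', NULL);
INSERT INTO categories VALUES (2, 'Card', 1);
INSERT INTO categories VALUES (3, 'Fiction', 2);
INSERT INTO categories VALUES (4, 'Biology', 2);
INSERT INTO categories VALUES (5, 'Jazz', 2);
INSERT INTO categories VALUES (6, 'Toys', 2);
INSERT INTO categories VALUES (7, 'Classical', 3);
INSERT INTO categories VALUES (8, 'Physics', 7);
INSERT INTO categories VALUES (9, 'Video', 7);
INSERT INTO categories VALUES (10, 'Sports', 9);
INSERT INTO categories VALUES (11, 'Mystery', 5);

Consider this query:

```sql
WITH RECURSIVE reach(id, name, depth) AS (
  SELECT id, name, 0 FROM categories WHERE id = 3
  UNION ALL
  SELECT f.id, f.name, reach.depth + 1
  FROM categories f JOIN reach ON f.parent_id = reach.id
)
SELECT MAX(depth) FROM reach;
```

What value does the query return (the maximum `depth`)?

3

Base: id=3 (Fiction) at depth 0.
Iteration 1: rows with parent_id in {3} -> Classical (id 7, depth 1).
Iteration 2: rows with parent_id in {7} -> Physics (id 8, depth 2), Video (id 9, depth 2).
Iteration 3: rows with parent_id in {8,9} -> Sports (id 10, depth 3).
Iteration 4: no rows with parent_id in {10}; recursion stops.
depth values: 0, 1, 2, 2, 3; the maximum is 3.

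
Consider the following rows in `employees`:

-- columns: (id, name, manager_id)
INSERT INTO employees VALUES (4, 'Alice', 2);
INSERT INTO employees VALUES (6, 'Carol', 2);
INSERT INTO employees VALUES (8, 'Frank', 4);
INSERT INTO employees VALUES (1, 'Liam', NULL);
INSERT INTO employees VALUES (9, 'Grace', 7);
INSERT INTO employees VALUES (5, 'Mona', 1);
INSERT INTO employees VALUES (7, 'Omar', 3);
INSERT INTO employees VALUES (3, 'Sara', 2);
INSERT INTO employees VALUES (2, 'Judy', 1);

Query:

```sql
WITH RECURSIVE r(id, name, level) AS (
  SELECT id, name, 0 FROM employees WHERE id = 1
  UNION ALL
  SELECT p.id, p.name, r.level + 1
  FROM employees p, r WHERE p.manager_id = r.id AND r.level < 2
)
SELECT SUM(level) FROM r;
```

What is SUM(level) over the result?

Base: id=1 (Liam) at level 0.
Iteration 1: rows with manager_id in {1} -> Judy (id 2, level 1), Mona (id 5, level 1).
Iteration 2: rows with manager_id in {2,5} -> Sara (id 3, level 2), Alice (id 4, level 2), Carol (id 6, level 2).
Iteration 3: level < 2 fails for all current rows; recursion stops.
SUM(level) = 0 + 1 + 1 + 2 + 2 + 2 = 8.

8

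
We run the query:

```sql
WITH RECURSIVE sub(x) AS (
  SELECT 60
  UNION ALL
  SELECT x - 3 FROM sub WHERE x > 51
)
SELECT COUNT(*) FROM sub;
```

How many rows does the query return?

4

Base: x=60.
Iteration 1: 60 > 51 holds -> x = 60 - 3 = 57.
Iteration 2: 57 > 51 holds -> x = 57 - 3 = 54.
Iteration 3: 54 > 51 holds -> x = 54 - 3 = 51.
Iteration 4: 51 > 51 fails; recursion stops.
Total rows emitted: 4.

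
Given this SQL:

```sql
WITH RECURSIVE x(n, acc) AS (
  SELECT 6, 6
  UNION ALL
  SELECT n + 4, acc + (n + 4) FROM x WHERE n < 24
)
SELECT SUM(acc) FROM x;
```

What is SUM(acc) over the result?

266

Base: n=6, acc=6.
Iteration 1: 6 < 24 holds -> n = 6 + 4 = 10, acc = 6 + 10 = 16.
Iteration 2: 10 < 24 holds -> n = 10 + 4 = 14, acc = 16 + 14 = 30.
Iteration 3: 14 < 24 holds -> n = 14 + 4 = 18, acc = 30 + 18 = 48.
Iteration 4: 18 < 24 holds -> n = 18 + 4 = 22, acc = 48 + 22 = 70.
Iteration 5: 22 < 24 holds -> n = 22 + 4 = 26, acc = 70 + 26 = 96.
Iteration 6: 26 < 24 fails; recursion stops.
SUM(acc) = 6 + 16 + 30 + 48 + 70 + 96 = 266.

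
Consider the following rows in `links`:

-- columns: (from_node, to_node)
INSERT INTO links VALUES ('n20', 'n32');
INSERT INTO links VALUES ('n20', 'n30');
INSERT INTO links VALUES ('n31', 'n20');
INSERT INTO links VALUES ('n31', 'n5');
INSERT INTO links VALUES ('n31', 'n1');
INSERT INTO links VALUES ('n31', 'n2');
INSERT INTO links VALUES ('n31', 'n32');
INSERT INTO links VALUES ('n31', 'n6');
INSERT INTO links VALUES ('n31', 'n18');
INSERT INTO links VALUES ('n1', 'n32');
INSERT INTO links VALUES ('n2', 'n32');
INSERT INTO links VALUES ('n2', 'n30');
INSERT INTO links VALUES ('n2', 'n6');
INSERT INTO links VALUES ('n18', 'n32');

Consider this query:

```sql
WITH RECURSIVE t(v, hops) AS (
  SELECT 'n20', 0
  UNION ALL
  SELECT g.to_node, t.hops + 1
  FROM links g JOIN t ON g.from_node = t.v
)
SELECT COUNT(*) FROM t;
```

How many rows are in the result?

3

Base: (n20, hops=0).
Iteration 1: edges from {n20} -> (n30, hops=1), (n32, hops=1).
Iteration 2: no outgoing edges from {n30,n32}; recursion stops.
Total rows emitted: 3.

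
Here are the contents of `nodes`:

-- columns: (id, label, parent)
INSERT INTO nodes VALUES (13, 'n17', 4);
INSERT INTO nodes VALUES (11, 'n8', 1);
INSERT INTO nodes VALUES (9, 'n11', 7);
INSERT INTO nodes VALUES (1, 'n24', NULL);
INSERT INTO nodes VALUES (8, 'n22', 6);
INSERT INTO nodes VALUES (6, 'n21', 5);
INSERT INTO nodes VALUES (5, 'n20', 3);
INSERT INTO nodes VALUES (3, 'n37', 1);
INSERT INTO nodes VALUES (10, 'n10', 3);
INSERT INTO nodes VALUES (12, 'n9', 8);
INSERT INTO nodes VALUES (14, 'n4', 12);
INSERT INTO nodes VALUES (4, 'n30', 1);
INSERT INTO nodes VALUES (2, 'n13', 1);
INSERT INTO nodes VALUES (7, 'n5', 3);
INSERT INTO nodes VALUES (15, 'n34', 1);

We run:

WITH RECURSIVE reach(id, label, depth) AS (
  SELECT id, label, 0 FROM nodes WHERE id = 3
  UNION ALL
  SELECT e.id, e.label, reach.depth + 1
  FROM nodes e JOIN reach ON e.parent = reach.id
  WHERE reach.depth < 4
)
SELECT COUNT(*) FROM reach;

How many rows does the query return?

8

Base: id=3 (n37) at depth 0.
Iteration 1: rows with parent in {3} -> n20 (id 5, depth 1), n5 (id 7, depth 1), n10 (id 10, depth 1).
Iteration 2: rows with parent in {5,7,10} -> n21 (id 6, depth 2), n11 (id 9, depth 2).
Iteration 3: rows with parent in {6,9} -> n22 (id 8, depth 3).
Iteration 4: rows with parent in {8} -> n9 (id 12, depth 4).
Iteration 5: depth < 4 fails for all current rows; recursion stops.
Total rows emitted: 8.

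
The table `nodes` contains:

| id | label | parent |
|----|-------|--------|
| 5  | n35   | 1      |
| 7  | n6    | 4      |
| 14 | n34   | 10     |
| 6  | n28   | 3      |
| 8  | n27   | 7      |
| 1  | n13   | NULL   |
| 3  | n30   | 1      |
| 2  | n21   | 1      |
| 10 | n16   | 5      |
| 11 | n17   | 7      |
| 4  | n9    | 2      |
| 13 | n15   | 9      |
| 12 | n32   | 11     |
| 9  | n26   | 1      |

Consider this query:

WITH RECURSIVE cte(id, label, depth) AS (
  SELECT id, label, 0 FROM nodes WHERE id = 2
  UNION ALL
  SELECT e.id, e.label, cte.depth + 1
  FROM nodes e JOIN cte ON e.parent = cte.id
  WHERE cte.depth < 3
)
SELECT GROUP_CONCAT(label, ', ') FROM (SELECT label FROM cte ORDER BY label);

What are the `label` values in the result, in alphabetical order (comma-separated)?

n17, n21, n27, n6, n9

Base: id=2 (n21) at depth 0.
Iteration 1: rows with parent in {2} -> n9 (id 4, depth 1).
Iteration 2: rows with parent in {4} -> n6 (id 7, depth 2).
Iteration 3: rows with parent in {7} -> n27 (id 8, depth 3), n17 (id 11, depth 3).
Iteration 4: depth < 3 fails for all current rows; recursion stops.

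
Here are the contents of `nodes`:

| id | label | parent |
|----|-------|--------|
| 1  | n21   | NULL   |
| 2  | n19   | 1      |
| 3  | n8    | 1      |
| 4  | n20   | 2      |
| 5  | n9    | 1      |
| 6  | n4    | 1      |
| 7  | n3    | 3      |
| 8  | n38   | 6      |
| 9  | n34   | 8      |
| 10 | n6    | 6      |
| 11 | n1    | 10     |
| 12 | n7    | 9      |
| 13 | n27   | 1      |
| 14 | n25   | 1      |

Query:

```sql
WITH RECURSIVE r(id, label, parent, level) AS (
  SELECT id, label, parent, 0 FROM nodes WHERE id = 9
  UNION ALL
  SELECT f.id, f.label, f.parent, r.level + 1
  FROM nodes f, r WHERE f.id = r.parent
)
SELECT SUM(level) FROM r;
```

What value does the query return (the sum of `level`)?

Base: id=9 (n34), parent=8, level 0.
Iteration 1: join on id=8 -> n38 (id 8, parent=6, level 1).
Iteration 2: join on id=6 -> n4 (id 6, parent=1, level 2).
Iteration 3: join on id=1 -> n21 (id 1, parent=NULL, level 3).
Iteration 4: parent is NULL; no match; recursion stops.
SUM(level) = 0 + 1 + 2 + 3 = 6.

6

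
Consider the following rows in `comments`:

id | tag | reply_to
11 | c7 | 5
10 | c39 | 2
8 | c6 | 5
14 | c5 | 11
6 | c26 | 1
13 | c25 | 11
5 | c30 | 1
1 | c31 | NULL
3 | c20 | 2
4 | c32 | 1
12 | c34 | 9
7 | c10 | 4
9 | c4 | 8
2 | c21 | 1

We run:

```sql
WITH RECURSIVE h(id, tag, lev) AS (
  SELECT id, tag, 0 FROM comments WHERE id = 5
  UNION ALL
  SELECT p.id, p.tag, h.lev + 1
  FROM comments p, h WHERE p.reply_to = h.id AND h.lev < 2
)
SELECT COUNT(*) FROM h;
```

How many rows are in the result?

6

Base: id=5 (c30) at lev 0.
Iteration 1: rows with reply_to in {5} -> c6 (id 8, lev 1), c7 (id 11, lev 1).
Iteration 2: rows with reply_to in {8,11} -> c4 (id 9, lev 2), c25 (id 13, lev 2), c5 (id 14, lev 2).
Iteration 3: lev < 2 fails for all current rows; recursion stops.
Total rows emitted: 6.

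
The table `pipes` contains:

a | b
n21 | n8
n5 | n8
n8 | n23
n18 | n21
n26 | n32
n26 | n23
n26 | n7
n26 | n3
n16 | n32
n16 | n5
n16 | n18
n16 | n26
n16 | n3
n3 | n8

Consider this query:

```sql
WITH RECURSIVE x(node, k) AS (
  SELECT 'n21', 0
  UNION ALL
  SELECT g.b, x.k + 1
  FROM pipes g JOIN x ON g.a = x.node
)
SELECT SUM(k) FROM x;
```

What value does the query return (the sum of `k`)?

Base: (n21, k=0).
Iteration 1: edges from {n21} -> (n8, k=1).
Iteration 2: edges from {n8} -> (n23, k=2).
Iteration 3: no outgoing edges from {n23}; recursion stops.
SUM(k) = 0 + 1 + 2 = 3.

3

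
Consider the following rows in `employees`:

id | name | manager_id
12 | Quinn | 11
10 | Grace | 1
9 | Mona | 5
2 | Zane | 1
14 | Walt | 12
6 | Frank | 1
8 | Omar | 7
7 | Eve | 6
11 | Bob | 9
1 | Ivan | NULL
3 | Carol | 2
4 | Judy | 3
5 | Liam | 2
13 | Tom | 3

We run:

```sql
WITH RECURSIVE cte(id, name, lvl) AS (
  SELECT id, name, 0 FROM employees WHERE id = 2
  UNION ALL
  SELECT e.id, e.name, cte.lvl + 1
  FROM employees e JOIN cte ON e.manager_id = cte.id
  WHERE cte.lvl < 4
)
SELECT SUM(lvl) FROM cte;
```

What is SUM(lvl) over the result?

15

Base: id=2 (Zane) at lvl 0.
Iteration 1: rows with manager_id in {2} -> Carol (id 3, lvl 1), Liam (id 5, lvl 1).
Iteration 2: rows with manager_id in {3,5} -> Judy (id 4, lvl 2), Mona (id 9, lvl 2), Tom (id 13, lvl 2).
Iteration 3: rows with manager_id in {4,9,13} -> Bob (id 11, lvl 3).
Iteration 4: rows with manager_id in {11} -> Quinn (id 12, lvl 4).
Iteration 5: lvl < 4 fails for all current rows; recursion stops.
SUM(lvl) = 0 + 1 + 1 + 2 + 2 + 2 + 3 + 4 = 15.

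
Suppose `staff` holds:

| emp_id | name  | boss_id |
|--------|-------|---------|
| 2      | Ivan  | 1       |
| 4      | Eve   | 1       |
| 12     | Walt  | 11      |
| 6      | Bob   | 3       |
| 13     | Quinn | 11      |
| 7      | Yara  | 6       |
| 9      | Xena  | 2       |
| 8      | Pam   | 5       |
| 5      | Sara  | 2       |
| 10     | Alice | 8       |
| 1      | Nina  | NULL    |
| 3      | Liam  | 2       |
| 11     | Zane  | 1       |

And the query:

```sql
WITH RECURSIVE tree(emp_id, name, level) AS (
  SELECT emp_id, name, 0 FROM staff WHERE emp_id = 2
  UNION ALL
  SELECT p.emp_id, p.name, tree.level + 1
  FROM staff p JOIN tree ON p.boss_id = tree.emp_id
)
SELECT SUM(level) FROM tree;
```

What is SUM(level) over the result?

Base: emp_id=2 (Ivan) at level 0.
Iteration 1: rows with boss_id in {2} -> Liam (id 3, level 1), Sara (id 5, level 1), Xena (id 9, level 1).
Iteration 2: rows with boss_id in {3,5,9} -> Bob (id 6, level 2), Pam (id 8, level 2).
Iteration 3: rows with boss_id in {6,8} -> Yara (id 7, level 3), Alice (id 10, level 3).
Iteration 4: no rows with boss_id in {7,10}; recursion stops.
SUM(level) = 0 + 1 + 1 + 1 + 2 + 2 + 3 + 3 = 13.

13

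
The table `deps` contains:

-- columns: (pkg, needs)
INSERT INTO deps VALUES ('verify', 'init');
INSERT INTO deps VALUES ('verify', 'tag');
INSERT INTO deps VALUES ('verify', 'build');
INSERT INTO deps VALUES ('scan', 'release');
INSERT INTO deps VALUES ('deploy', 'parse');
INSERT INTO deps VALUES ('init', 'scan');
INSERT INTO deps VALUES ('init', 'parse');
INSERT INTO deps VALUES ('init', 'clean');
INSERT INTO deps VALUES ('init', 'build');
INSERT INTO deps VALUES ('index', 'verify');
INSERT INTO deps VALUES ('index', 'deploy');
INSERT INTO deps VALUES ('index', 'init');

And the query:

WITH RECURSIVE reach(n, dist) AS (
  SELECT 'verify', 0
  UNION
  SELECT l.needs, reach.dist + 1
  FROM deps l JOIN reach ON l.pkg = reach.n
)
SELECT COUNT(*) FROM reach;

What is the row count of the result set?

9

Base: (verify, dist=0).
Iteration 1: edges from {verify} -> (build, dist=1), (init, dist=1), (tag, dist=1).
Iteration 2: edges from {build,init,tag} -> (build, dist=2), (clean, dist=2), (parse, dist=2), (scan, dist=2).
Iteration 3: edges from {build,clean,parse,scan} -> (release, dist=3).
Iteration 4: no outgoing edges from {release}; recursion stops.
Total rows emitted: 9.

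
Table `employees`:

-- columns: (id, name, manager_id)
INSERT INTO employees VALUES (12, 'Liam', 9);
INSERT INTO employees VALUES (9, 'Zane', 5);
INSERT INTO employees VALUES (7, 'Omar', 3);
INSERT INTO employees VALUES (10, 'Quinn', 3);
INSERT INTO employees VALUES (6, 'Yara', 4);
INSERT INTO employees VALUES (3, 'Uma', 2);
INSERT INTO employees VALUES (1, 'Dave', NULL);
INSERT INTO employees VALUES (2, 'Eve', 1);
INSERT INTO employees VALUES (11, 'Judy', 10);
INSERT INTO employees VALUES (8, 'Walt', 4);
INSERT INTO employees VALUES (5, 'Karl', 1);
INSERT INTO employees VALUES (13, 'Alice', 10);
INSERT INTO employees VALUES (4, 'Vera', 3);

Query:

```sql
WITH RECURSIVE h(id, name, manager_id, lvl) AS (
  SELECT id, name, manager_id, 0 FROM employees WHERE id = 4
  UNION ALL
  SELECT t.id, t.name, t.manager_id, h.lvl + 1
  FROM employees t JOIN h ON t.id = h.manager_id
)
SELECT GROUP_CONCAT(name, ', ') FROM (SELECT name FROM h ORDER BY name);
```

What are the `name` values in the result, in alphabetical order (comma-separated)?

Base: id=4 (Vera), manager_id=3, lvl 0.
Iteration 1: join on id=3 -> Uma (id 3, manager_id=2, lvl 1).
Iteration 2: join on id=2 -> Eve (id 2, manager_id=1, lvl 2).
Iteration 3: join on id=1 -> Dave (id 1, manager_id=NULL, lvl 3).
Iteration 4: manager_id is NULL; no match; recursion stops.

Dave, Eve, Uma, Vera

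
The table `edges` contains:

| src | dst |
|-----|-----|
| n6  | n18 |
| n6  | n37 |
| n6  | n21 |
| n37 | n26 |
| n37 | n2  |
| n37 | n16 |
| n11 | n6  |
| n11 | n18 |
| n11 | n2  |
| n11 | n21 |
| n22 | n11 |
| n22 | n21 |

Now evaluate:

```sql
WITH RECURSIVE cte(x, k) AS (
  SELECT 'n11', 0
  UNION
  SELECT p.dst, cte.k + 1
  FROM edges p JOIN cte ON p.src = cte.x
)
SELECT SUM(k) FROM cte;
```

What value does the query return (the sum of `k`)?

Base: (n11, k=0).
Iteration 1: edges from {n11} -> (n18, k=1), (n2, k=1), (n21, k=1), (n6, k=1).
Iteration 2: edges from {n18,n2,n21,n6} -> (n18, k=2), (n21, k=2), (n37, k=2).
Iteration 3: edges from {n18,n21,n37} -> (n16, k=3), (n2, k=3), (n26, k=3).
Iteration 4: no outgoing edges from {n16,n2,n26}; recursion stops.
SUM(k) = 0 + 1 + 1 + 1 + 1 + 2 + 2 + 2 + 3 + 3 + 3 = 19.

19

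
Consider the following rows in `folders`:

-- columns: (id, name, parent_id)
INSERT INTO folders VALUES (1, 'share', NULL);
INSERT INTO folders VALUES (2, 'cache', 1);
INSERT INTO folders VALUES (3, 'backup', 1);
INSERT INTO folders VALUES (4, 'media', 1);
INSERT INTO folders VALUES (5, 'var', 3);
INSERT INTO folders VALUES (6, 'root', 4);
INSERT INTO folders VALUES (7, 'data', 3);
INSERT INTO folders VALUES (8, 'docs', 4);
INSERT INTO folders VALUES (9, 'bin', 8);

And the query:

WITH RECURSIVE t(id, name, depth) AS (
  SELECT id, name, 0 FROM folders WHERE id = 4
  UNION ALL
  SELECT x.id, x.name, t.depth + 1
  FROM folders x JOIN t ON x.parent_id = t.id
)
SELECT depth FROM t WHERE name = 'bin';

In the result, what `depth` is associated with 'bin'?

Base: id=4 (media) at depth 0.
Iteration 1: rows with parent_id in {4} -> root (id 6, depth 1), docs (id 8, depth 1).
Iteration 2: rows with parent_id in {6,8} -> bin (id 9, depth 2).
Iteration 3: no rows with parent_id in {9}; recursion stops.

2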